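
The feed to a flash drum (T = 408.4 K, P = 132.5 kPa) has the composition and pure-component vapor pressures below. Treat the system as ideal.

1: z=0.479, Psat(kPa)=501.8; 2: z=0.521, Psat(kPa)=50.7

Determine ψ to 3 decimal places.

Raoult's law: Kᵢ = Pᵢˢᵃᵗ/P = Pᵢˢᵃᵗ/132.5.
  K_1 = 501.8/132.5 = 3.78717, K_2 = 50.7/132.5 = 0.38264
Binary case is linear: z₁(K₁−1)(1+ψ(K₂−1)) + z₂(K₂−1)(1+ψ(K₁−1)) = 0
⇒ ψ = [z₁(K₁−1)+z₂(K₂−1)] / [−(K₁−1)(K₂−1)] = 1.0134/1.7207 = 0.589

ψ = 0.589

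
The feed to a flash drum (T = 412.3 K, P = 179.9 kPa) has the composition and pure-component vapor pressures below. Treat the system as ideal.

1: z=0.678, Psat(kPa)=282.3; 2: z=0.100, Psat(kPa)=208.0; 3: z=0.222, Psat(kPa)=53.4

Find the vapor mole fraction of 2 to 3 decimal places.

y_2 = 0.105

Raoult's law: Kᵢ = Pᵢˢᵃᵗ/P = Pᵢˢᵃᵗ/179.9.
  K_1 = 282.3/179.9 = 1.56921, K_2 = 208.0/179.9 = 1.15620, K_3 = 53.4/179.9 = 0.29683
Let β = V/F and solve Σ zᵢ(Kᵢ−1)/(1+β(Kᵢ−1)) = 0.
g(0) = ΣzᵢKᵢ − 1 = 0.245 and g(1) = 1 − Σzᵢ/Kᵢ = -0.266, so a root lies in (0, 1).
Iterate (Newton) starting at β = 0.33:
  β = 0.330: g = 0.1365, g' = -0.344 → β = 0.727
  β = 0.727: g = -0.0322, g' = -0.571 → β = 0.670
  β = 0.670: g = -0.0018, g' = -0.510 → β = 0.667
Converged at β = 0.667.
Compositions from xᵢ = zᵢ/(1+β(Kᵢ−1)), yᵢ = Kᵢxᵢ:
  1: x = 0.491, y = 0.771
  2: x = 0.091, y = 0.105
  3: x = 0.418, y = 0.124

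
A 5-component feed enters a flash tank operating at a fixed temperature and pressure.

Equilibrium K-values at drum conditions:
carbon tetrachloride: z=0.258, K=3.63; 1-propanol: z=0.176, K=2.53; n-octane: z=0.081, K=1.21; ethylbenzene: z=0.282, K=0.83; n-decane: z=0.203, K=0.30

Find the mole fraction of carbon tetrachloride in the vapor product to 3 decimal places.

y_carbon tetrachloride = 0.310

Material balance + equilibrium reduce to Σ zᵢ(Kᵢ−1)/(1+ψ(Kᵢ−1)) = 0.
Feasibility: ΣzᵢKᵢ = 1.775, Σzᵢ/Kᵢ = 1.224 — both > 1, two phases present.
Newton–Raphson from ψ = 0.53:
  ψ = 0.530: g = 0.1689, g' = -0.701 → ψ = 0.771
  ψ = 0.771: g = -0.0014, g' = -0.764 → ψ = 0.769
Converged at ψ = 0.769.
Compositions from xᵢ = zᵢ/(1+ψ(Kᵢ−1)), yᵢ = Kᵢxᵢ:
  carbon tetrachloride: x = 0.085, y = 0.310
  1-propanol: x = 0.081, y = 0.205
  n-octane: x = 0.070, y = 0.084
  ethylbenzene: x = 0.324, y = 0.269
  n-decane: x = 0.440, y = 0.132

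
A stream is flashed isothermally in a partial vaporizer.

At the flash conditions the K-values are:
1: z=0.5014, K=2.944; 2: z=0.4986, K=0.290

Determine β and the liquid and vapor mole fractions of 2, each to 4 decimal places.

Rachford–Rice: g(β) = Σ zᵢ(Kᵢ−1)/(1+β(Kᵢ−1)) = 0.
Check two-phase: ΣzᵢKᵢ = 1.6207 > 1 and Σzᵢ/Kᵢ = 1.8896 > 1, so g(0) = 0.6207 > 0 and g(1) = -0.8896 < 0.
Binary case is linear: z₁(K₁−1)(1+β(K₂−1)) + z₂(K₂−1)(1+β(K₁−1)) = 0
⇒ β = [z₁(K₁−1)+z₂(K₂−1)] / [−(K₁−1)(K₂−1)] = 0.62072/1.38024 = 0.4497
Compositions from xᵢ = zᵢ/(1+β(Kᵢ−1)), yᵢ = Kᵢxᵢ:
  1: x = 0.2675, y = 0.7876
  2: x = 0.7325, y = 0.2124

β = 0.4497, x_2 = 0.7325, y_2 = 0.2124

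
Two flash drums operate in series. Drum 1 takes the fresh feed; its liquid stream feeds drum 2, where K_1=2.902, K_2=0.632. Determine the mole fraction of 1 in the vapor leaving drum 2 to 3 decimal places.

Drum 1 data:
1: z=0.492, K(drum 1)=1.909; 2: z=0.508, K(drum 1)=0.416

y_1 (drum 2) = 0.470

Drum 1:
Let ψ₁ = V/F and solve Σ zᵢ(Kᵢ−1)/(1+ψ₁(Kᵢ−1)) = 0.
Feasibility: ΣzᵢKᵢ = 1.151, Σzᵢ/Kᵢ = 1.479 — both > 1, two phases present.
Newton iteration, ψ₁⁰ = 0.53:
  ψ₁ = 0.530: g = -0.1278, g' = -0.549 → ψ₁ = 0.297
  ψ₁ = 0.297: g = -0.0067, g' = -0.506 → ψ₁ = 0.284
Converged at ψ₁ = 0.284.
Drum-1 compositions:
  1: x = 0.391, y = 0.747
  2: x = 0.609, y = 0.253
Drum-2 feed = drum-1 liquid: z₂ = (0.3912, 0.6088).
Drum 2:
Binary case is linear: z₁(K₁−1)(1+ψ₂(K₂−1)) + z₂(K₂−1)(1+ψ₂(K₁−1)) = 0
⇒ ψ₂ = [z₁(K₁−1)+z₂(K₂−1)] / [−(K₁−1)(K₂−1)] = 0.5199/0.6999 = 0.743
  1: x = 0.162, y = 0.470
  2: x = 0.838, y = 0.530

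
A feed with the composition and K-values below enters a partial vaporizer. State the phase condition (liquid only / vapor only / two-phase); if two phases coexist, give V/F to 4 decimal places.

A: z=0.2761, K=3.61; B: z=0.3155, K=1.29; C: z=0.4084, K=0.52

ΣzᵢKᵢ = 1.6161; Σzᵢ/Kᵢ = 1.1064.
Both exceed 1, so a two-phase solution exists.
Newton–Raphson from ψ = 0.32:
  ψ = 0.3200: g = 0.24478, g' = -0.7120 → ψ = 0.6638
  ψ = 0.6638: g = 0.05275, g' = -0.4732 → ψ = 0.7753
  ψ = 0.7753: g = 0.00083, g' = -0.4621 → ψ = 0.7771
Converged at ψ = 0.7771.

two-phase, V/F = 0.7771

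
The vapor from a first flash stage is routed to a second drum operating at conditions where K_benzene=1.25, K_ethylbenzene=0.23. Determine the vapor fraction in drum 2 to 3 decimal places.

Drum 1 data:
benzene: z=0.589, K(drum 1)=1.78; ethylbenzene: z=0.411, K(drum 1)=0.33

V/F (drum 2) = 0.358

Drum 1:
Rachford–Rice: g(ψ₁) = Σ zᵢ(Kᵢ−1)/(1+ψ₁(Kᵢ−1)) = 0.
Feasibility: ΣzᵢKᵢ = 1.184, Σzᵢ/Kᵢ = 1.576 — both > 1, two phases present.
Binary case is linear: z₁(K₁−1)(1+ψ₁(K₂−1)) + z₂(K₂−1)(1+ψ₁(K₁−1)) = 0
⇒ ψ₁ = [z₁(K₁−1)+z₂(K₂−1)] / [−(K₁−1)(K₂−1)] = 0.1841/0.5226 = 0.352
Drum-1 compositions:
  benzene: x = 0.462, y = 0.822
  ethylbenzene: x = 0.538, y = 0.178
Drum-2 feed = drum-1 vapor: z₂ = (0.8225, 0.1775).
Drum 2:
Let ψ₂ = V/F and solve Σ zᵢ(Kᵢ−1)/(1+ψ₂(Kᵢ−1)) = 0.
Check two-phase: ΣzᵢKᵢ = 1.069 > 1 and Σzᵢ/Kᵢ = 1.430 > 1, so g(0) = 0.069 > 0 and g(1) = -0.430 < 0.
Newton–Raphson from ψ₂ = 0.61:
  ψ₂ = 0.610: g = -0.0793, g' = -0.413 → ψ₂ = 0.418
  ψ₂ = 0.418: g = -0.0154, g' = -0.271 → ψ₂ = 0.361
  ψ₂ = 0.361: g = -0.0008, g' = -0.245 → ψ₂ = 0.358
Converged at ψ₂ = 0.358.
  benzene: x = 0.755, y = 0.944
  ethylbenzene: x = 0.245, y = 0.056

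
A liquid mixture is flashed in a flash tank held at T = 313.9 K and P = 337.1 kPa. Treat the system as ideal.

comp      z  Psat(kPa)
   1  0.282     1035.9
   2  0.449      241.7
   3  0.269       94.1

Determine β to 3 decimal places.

β = 0.265

Raoult's law: Kᵢ = Pᵢˢᵃᵗ/P = Pᵢˢᵃᵗ/337.1.
  K_1 = 1035.9/337.1 = 3.07298, K_2 = 241.7/337.1 = 0.71700, K_3 = 94.1/337.1 = 0.27915
Material balance + equilibrium reduce to Σ zᵢ(Kᵢ−1)/(1+β(Kᵢ−1)) = 0.
g(0) = ΣzᵢKᵢ − 1 = 0.264 and g(1) = 1 − Σzᵢ/Kᵢ = -0.682, so a root lies in (0, 1).
Iterate (Newton) starting at β = 0.5:
  β = 0.500: g = -0.1641, g' = -0.683 → β = 0.260
  β = 0.260: g = 0.0044, g' = -0.766 → β = 0.265
Converged at β = 0.265.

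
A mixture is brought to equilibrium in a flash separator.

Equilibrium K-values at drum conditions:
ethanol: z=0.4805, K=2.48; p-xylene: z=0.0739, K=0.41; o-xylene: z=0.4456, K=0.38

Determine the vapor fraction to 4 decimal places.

Newton–Raphson from ψ = 0.36:
  ψ = 0.3600: g = 0.05294, g' = -0.7733 → ψ = 0.4285
  ψ = 0.4285: g = 0.00062, g' = -0.7578 → ψ = 0.4293
Converged at ψ = 0.4293.

ψ = 0.4293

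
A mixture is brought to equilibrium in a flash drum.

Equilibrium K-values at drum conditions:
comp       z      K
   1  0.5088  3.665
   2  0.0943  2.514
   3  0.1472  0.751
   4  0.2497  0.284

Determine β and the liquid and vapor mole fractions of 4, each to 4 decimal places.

Newton–Raphson from β = 0.4:
  β = 0.4000: g = 0.45399, g' = -1.1931 → β = 0.7805
  β = 0.7805: g = 0.05491, g' = -1.0981 → β = 0.8305
  β = 0.8305: g = -0.00205, g' = -1.1860 → β = 0.8288
Converged at β = 0.8288.
Compositions from xᵢ = zᵢ/(1+β(Kᵢ−1)), yᵢ = Kᵢxᵢ:
  1: x = 0.1586, y = 0.5812
  2: x = 0.0418, y = 0.1051
  3: x = 0.1855, y = 0.1393
  4: x = 0.6141, y = 0.1744

β = 0.8288, x_4 = 0.6141, y_4 = 0.1744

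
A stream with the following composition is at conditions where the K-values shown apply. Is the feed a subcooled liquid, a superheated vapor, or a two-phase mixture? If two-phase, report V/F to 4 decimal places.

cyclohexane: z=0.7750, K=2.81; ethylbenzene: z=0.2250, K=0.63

superheated vapor

ΣzᵢKᵢ = 2.3195; Σzᵢ/Kᵢ = 0.6329.
Since Σzᵢ/Kᵢ < 1 the mixture is above its dew point — single vapor phase.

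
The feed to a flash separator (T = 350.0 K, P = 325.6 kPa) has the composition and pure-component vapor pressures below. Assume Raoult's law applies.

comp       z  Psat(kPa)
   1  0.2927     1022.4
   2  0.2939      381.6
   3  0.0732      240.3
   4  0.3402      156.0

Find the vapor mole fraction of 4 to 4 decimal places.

Raoult's law: Kᵢ = Pᵢˢᵃᵗ/P = Pᵢˢᵃᵗ/325.6.
  K_1 = 1022.4/325.6 = 3.140049, K_2 = 381.6/325.6 = 1.171990, K_3 = 240.3/325.6 = 0.738022, K_4 = 156.0/325.6 = 0.479115
Let ψ = V/F and solve Σ zᵢ(Kᵢ−1)/(1+ψ(Kᵢ−1)) = 0.
g(0) = ΣzᵢKᵢ − 1 = 0.4806 and g(1) = 1 − Σzᵢ/Kᵢ = -0.1532, so a root lies in (0, 1).
Newton–Raphson from ψ = 0.5:
  ψ = 0.5000: g = 0.08747, g' = -0.4956 → ψ = 0.6765
  ψ = 0.6765: g = 0.00426, g' = -0.4582 → ψ = 0.6858
Converged at ψ = 0.6858.
Compositions from xᵢ = zᵢ/(1+ψ(Kᵢ−1)), yᵢ = Kᵢxᵢ:
  1: x = 0.1186, y = 0.3725
  2: x = 0.2629, y = 0.3081
  3: x = 0.0892, y = 0.0659
  4: x = 0.5293, y = 0.2536

y_4 = 0.2536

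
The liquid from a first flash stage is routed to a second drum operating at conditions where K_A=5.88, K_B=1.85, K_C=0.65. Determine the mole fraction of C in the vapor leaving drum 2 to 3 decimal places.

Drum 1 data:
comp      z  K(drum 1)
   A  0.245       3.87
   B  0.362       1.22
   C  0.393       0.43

y_C (drum 2) = 0.506

Drum 1:
Rachford–Rice: g(ψ₁) = Σ zᵢ(Kᵢ−1)/(1+ψ₁(Kᵢ−1)) = 0.
Feasibility: ΣzᵢKᵢ = 1.559, Σzᵢ/Kᵢ = 1.274 — both > 1, two phases present.
Newton–Raphson from ψ₁ = 0.5:
  ψ₁ = 0.500: g = 0.0472, g' = -0.604 → ψ₁ = 0.578
  ψ₁ = 0.578: g = 0.0010, g' = -0.583 → ψ₁ = 0.580
Converged at ψ₁ = 0.580.
Drum-1 compositions:
  A: x = 0.092, y = 0.356
  B: x = 0.321, y = 0.392
  C: x = 0.587, y = 0.252
Drum-2 feed = drum-1 liquid: z₂ = (0.0920, 0.3210, 0.5870).
Drum 2:
Rachford–Rice: g(ψ₂) = Σ zᵢ(Kᵢ−1)/(1+ψ₂(Kᵢ−1)) = 0.
g(0) = ΣzᵢKᵢ − 1 = 0.516 and g(1) = 1 − Σzᵢ/Kᵢ = -0.092, so a root lies in (0, 1).
Newton–Raphson from ψ₂ = 0.67:
  ψ₂ = 0.670: g = 0.0106, g' = -0.337 → ψ₂ = 0.701
  ψ₂ = 0.701: g = 0.0001, g' = -0.329 → ψ₂ = 0.702
Converged at ψ₂ = 0.702.
  A: x = 0.021, y = 0.122
  B: x = 0.201, y = 0.372
  C: x = 0.778, y = 0.506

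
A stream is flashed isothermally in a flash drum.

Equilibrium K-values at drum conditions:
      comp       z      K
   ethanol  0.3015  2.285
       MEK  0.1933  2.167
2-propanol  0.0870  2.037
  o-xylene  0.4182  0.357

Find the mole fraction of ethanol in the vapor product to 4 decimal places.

Iterate (Newton) starting at ψ = 0.31:
  ψ = 0.3100: g = 0.17514, g' = -0.7198 → ψ = 0.5533
  ψ = 0.5533: g = 0.00343, g' = -0.7216 → ψ = 0.5581
Converged at ψ = 0.5580.
Compositions from xᵢ = zᵢ/(1+ψ(Kᵢ−1)), yᵢ = Kᵢxᵢ:
  ethanol: x = 0.1756, y = 0.4012
  MEK: x = 0.1171, y = 0.2537
  2-propanol: x = 0.0551, y = 0.1123
  o-xylene: x = 0.6522, y = 0.2328

y_ethanol = 0.4012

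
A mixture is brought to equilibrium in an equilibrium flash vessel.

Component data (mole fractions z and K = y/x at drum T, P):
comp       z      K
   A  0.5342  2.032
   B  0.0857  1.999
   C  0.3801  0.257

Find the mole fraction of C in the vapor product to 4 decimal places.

y_C = 0.1491

Rachford–Rice: g(β) = Σ zᵢ(Kᵢ−1)/(1+β(Kᵢ−1)) = 0.
Check two-phase: ΣzᵢKᵢ = 1.3545 > 1 and Σzᵢ/Kᵢ = 1.7848 > 1, so g(0) = 0.3545 > 0 and g(1) = -0.7848 < 0.
Iterate (Newton) starting at β = 0.6:
  β = 0.6000: g = -0.11559, g' = -0.9336 → β = 0.4762
  β = 0.4762: g = -0.00939, g' = -0.7976 → β = 0.4644
Converged at β = 0.4644.
Compositions from xᵢ = zᵢ/(1+β(Kᵢ−1)), yᵢ = Kᵢxᵢ:
  A: x = 0.3611, y = 0.7338
  B: x = 0.0585, y = 0.1170
  C: x = 0.5803, y = 0.1491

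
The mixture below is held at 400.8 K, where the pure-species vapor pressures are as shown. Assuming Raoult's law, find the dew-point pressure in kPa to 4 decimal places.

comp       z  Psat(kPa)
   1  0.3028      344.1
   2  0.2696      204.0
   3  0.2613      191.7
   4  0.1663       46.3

At the dew point ψ → 1, so Σzᵢ/Kᵢ = 1 with Kᵢ = Pᵢˢᵃᵗ/P ⇒ 1/P = Σzᵢ/Pᵢˢᵃᵗ.
1/P = 0.3028/344.1 + 0.2696/204.0 + 0.2613/191.7 + 0.1663/46.3 = 0.0071564 ⇒ P = 139.7350 kPa

Pdew = 139.7350 kPa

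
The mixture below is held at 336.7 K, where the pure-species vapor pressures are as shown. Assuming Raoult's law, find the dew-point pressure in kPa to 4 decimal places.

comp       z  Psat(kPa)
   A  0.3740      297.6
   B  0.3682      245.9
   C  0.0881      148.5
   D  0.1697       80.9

At the dew point ψ → 1, so Σzᵢ/Kᵢ = 1 with Kᵢ = Pᵢˢᵃᵗ/P ⇒ 1/P = Σzᵢ/Pᵢˢᵃᵗ.
1/P = 0.3740/297.6 + 0.3682/245.9 + 0.0881/148.5 + 0.1697/80.9 = 0.0054450 ⇒ P = 183.6549 kPa

Pdew = 183.6549 kPa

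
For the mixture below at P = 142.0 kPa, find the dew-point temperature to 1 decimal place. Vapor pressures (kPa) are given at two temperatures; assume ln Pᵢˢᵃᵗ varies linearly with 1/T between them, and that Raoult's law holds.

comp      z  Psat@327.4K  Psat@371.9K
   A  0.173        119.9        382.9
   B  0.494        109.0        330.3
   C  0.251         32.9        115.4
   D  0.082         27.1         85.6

Dew-point temperature: Σzᵢ·P/Pᵢˢᵃᵗ(T) = 1. Interpolate ln Pᵢˢᵃᵗ = aᵢ + bᵢ/T.
  T = 327.4 K: ΣzᵢP/Pᵢˢᵃᵗ = 2.3615
  T = 371.9 K: ΣzᵢP/Pᵢˢᵃᵗ = 0.7214
  T = 349.6 K: ΣzᵢP/Pᵢˢᵃᵗ = 1.2579
  T = 360.8 K: ΣzᵢP/Pᵢˢᵃᵗ = 0.9432
  T = 355.2 K: ΣzᵢP/Pᵢˢᵃᵗ = 1.0867
  T = 358.0 K: ΣzᵢP/Pᵢˢᵃᵗ = 1.0119
Interpolating between 358.0 K and 360.8 K gives T ≈ 358.5 K.

T = 358.5 K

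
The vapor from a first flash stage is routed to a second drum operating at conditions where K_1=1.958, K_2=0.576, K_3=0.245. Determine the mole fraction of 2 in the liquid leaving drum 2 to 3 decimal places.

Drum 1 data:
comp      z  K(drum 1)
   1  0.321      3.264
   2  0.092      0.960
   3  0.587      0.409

Drum 1:
Material balance + equilibrium reduce to Σ zᵢ(Kᵢ−1)/(1+ψ₁(Kᵢ−1)) = 0.
g(0) = ΣzᵢKᵢ − 1 = 0.376 and g(1) = 1 − Σzᵢ/Kᵢ = -0.629, so a root lies in (0, 1).
Newton iteration, ψ₁⁰ = 0.5:
  ψ₁ = 0.500: g = -0.1553, g' = -0.775 → ψ₁ = 0.300
  ψ₁ = 0.300: g = 0.0077, g' = -0.887 → ψ₁ = 0.308
Converged at ψ₁ = 0.308.
Drum-1 compositions:
  1: x = 0.189, y = 0.617
  2: x = 0.093, y = 0.089
  3: x = 0.718, y = 0.294
Drum-2 feed = drum-1 vapor: z₂ = (0.6170, 0.0894, 0.2936).
Drum 2:
Iterate (Newton) starting at ψ₂ = 0.5:
  ψ₂ = 0.500: g = -0.0046, g' = -0.717 → ψ₂ = 0.494
Converged at ψ₂ = 0.494.
  1: x = 0.419, y = 0.820
  2: x = 0.113, y = 0.065
  3: x = 0.468, y = 0.115

x_2 (drum 2) = 0.113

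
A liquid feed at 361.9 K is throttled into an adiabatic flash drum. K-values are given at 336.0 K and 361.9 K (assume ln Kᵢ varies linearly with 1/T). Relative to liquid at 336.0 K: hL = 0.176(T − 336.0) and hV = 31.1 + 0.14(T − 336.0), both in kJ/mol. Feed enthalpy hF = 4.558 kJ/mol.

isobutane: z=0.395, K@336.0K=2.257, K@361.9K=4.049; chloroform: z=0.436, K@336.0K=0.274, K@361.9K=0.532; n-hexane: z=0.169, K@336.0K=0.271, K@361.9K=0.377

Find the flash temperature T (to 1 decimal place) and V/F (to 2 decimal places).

T = 338.8 K, V/F = 0.13

Adiabatic flash: solve Rachford–Rice at each trial T, then check hF = ψ·hV(T) + (1−ψ)·hL(T).
  T = 336.0 K: K = (2.257, 0.274, 0.271), RR gives ψ = 0.062, H_out = 1.933 kJ/mol
  T = 361.9 K: K = (4.049, 0.532, 0.377), RR gives ψ = 0.568, H_out = 21.693 kJ/mol
  T = 348.9 K: K = (3.053, 0.386, 0.321), RR gives ψ = 0.330, H_out = 12.376 kJ/mol
  T = 342.4 K: K = (2.629, 0.326, 0.295), RR gives ψ = 0.207, H_out = 7.524 kJ/mol
  T = 339.2 K: K = (2.438, 0.299, 0.283), RR gives ψ = 0.139, H_out = 4.875 kJ/mol
  T = 337.6 K: K = (2.346, 0.286, 0.277), RR gives ψ = 0.102, H_out = 3.448 kJ/mol
Linear interpolation between T = 337.6 (H_out = 3.448) and T = 339.2 (H_out = 4.875) on hF = 4.558 gives T ≈ 338.8 K, at which ψ = 0.13.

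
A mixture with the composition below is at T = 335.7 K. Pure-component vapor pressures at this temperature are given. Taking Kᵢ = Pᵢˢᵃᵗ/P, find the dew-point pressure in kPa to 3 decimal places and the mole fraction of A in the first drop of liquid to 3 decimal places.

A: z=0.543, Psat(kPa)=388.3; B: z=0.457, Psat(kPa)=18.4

At the dew point ψ → 1, so Σzᵢ/Kᵢ = 1 with Kᵢ = Pᵢˢᵃᵗ/P ⇒ 1/P = Σzᵢ/Pᵢˢᵃᵗ.
1/P = 0.543/388.3 + 0.457/18.4 = 0.026235 ⇒ P = 38.116 kPa
xᵢ = zᵢP/Pᵢˢᵃᵗ ⇒ x_A = 0.543·38.116/388.3 = 0.053

Pdew = 38.116 kPa, x_A = 0.053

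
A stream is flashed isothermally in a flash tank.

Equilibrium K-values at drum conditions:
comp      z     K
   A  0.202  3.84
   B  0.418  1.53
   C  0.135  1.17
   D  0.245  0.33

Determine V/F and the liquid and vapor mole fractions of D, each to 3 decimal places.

V/F = 0.796, x_D = 0.525, y_D = 0.173

Material balance + equilibrium reduce to Σ zᵢ(Kᵢ−1)/(1+V/F(Kᵢ−1)) = 0.
Check two-phase: ΣzᵢKᵢ = 1.654 > 1 and Σzᵢ/Kᵢ = 1.184 > 1, so g(0) = 0.654 > 0 and g(1) = -0.184 < 0.
Newton iteration, V/F⁰ = 0.5:
  V/F = 0.500: g = 0.1865, g' = -0.604 → V/F = 0.809
  V/F = 0.809: g = -0.0092, g' = -0.735 → V/F = 0.796
Converged at V/F = 0.796.
Compositions from xᵢ = zᵢ/(1+V/F(Kᵢ−1)), yᵢ = Kᵢxᵢ:
  A: x = 0.062, y = 0.238
  B: x = 0.294, y = 0.450
  C: x = 0.119, y = 0.139
  D: x = 0.525, y = 0.173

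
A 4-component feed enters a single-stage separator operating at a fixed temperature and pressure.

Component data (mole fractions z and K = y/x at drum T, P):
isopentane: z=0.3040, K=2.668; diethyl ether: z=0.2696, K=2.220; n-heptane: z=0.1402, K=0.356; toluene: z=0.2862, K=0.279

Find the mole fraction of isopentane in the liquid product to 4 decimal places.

x_isopentane = 0.1617

Let ψ = V/F and solve Σ zᵢ(Kᵢ−1)/(1+ψ(Kᵢ−1)) = 0.
g(0) = ΣzᵢKᵢ − 1 = 0.5393 and g(1) = 1 − Σzᵢ/Kᵢ = -0.6550, so a root lies in (0, 1).
Newton iteration, ψ⁰ = 0.49:
  ψ = 0.4900: g = 0.03388, g' = -0.8931 → ψ = 0.5279
  ψ = 0.5279: g = -0.00028, g' = -0.9089 → ψ = 0.5276
Converged at ψ = 0.5276.
Compositions from xᵢ = zᵢ/(1+ψ(Kᵢ−1)), yᵢ = Kᵢxᵢ:
  isopentane: x = 0.1617, y = 0.4314
  diethyl ether: x = 0.1640, y = 0.3641
  n-heptane: x = 0.2124, y = 0.0756
  toluene: x = 0.4619, y = 0.1289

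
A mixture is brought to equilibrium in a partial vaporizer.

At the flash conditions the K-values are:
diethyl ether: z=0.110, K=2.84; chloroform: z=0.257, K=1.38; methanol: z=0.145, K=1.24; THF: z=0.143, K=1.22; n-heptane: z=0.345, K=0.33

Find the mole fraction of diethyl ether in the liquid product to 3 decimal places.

Material balance + equilibrium reduce to Σ zᵢ(Kᵢ−1)/(1+V/F(Kᵢ−1)) = 0.
Feasibility: ΣzᵢKᵢ = 1.135, Σzᵢ/Kᵢ = 1.505 — both > 1, two phases present.
Iterate (Newton) starting at V/F = 0.5:
  V/F = 0.500: g = -0.1007, g' = -0.490 → V/F = 0.294
  V/F = 0.294: g = -0.0068, g' = -0.440 → V/F = 0.279
Converged at V/F = 0.279.
Compositions from xᵢ = zᵢ/(1+V/F(Kᵢ−1)), yᵢ = Kᵢxᵢ:
  diethyl ether: x = 0.073, y = 0.206
  chloroform: x = 0.232, y = 0.321
  methanol: x = 0.136, y = 0.169
  THF: x = 0.135, y = 0.164
  n-heptane: x = 0.424, y = 0.140

x_diethyl ether = 0.073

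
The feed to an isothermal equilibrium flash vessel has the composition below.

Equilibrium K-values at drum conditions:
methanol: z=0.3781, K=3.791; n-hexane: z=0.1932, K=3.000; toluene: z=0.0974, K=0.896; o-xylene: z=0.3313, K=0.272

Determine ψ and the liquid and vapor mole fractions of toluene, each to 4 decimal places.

Newton iteration, ψ⁰ = 0.35:
  ψ = 0.3500: g = 0.42695, g' = -1.3384 → ψ = 0.6690
  ψ = 0.6690: g = 0.05226, g' = -1.1681 → ψ = 0.7137
  ψ = 0.7137: g = -0.00112, g' = -1.2222 → ψ = 0.7128
Converged at ψ = 0.7128.
Compositions from xᵢ = zᵢ/(1+ψ(Kᵢ−1)), yᵢ = Kᵢxᵢ:
  methanol: x = 0.1265, y = 0.4795
  n-hexane: x = 0.0796, y = 0.2389
  toluene: x = 0.1052, y = 0.0943
  o-xylene: x = 0.6887, y = 0.1873

ψ = 0.7128, x_toluene = 0.1052, y_toluene = 0.0943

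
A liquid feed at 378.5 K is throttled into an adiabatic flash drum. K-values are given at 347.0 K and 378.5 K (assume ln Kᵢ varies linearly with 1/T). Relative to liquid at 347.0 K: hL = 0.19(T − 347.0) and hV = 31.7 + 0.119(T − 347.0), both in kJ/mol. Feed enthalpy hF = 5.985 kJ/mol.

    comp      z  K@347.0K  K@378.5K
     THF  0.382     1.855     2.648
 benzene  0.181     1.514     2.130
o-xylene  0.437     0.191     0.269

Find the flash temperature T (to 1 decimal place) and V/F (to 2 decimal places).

T = 350.6 K, V/F = 0.17

Adiabatic flash: solve Rachford–Rice at each trial T, then check hF = ψ·hV(T) + (1−ψ)·hL(T).
  T = 347.0 K: K = (1.855, 1.514, 0.191), RR gives ψ = 0.108, H_out = 3.411 kJ/mol
  T = 378.5 K: K = (2.648, 2.130, 0.269), RR gives ψ = 0.472, H_out = 19.884 kJ/mol
  T = 362.8 K: K = (2.235, 1.810, 0.228), RR gives ψ = 0.328, H_out = 13.038 kJ/mol
  T = 354.9 K: K = (2.040, 1.659, 0.209), RR gives ψ = 0.233, H_out = 8.742 kJ/mol
  T = 350.9 K: K = (1.945, 1.585, 0.200), RR gives ψ = 0.174, H_out = 6.207 kJ/mol
  T = 348.9 K: K = (1.899, 1.548, 0.195), RR gives ψ = 0.141, H_out = 4.819 kJ/mol
Linear interpolation between T = 348.9 (H_out = 4.819) and T = 350.9 (H_out = 6.207) on hF = 5.985 gives T ≈ 350.6 K, at which ψ = 0.17.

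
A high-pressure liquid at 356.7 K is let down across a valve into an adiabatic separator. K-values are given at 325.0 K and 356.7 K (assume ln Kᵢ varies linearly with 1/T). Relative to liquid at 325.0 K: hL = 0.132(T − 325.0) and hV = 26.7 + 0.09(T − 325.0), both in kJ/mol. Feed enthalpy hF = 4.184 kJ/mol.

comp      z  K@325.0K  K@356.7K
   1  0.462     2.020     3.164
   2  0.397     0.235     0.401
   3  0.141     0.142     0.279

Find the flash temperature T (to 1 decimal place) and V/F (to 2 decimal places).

Adiabatic flash: solve Rachford–Rice at each trial T, then check hF = ψ·hV(T) + (1−ψ)·hL(T).
  T = 325.0 K: K = (2.020, 0.235, 0.142), RR gives ψ = 0.058, H_out = 1.542 kJ/mol
  T = 356.7 K: K = (3.164, 0.401, 0.279), RR gives ψ = 0.481, H_out = 16.392 kJ/mol
  T = 340.9 K: K = (2.556, 0.311, 0.202), RR gives ψ = 0.298, H_out = 9.844 kJ/mol
  T = 332.9 K: K = (2.277, 0.271, 0.170), RR gives ψ = 0.190, H_out = 6.052 kJ/mol
  T = 328.9 K: K = (2.145, 0.252, 0.155), RR gives ψ = 0.127, H_out = 3.896 kJ/mol
  T = 330.9 K: K = (2.210, 0.262, 0.163), RR gives ψ = 0.160, H_out = 5.002 kJ/mol
Linear interpolation between T = 328.9 (H_out = 3.896) and T = 330.9 (H_out = 5.002) on hF = 4.184 gives T ≈ 329.4 K, at which ψ = 0.14.

T = 329.4 K, V/F = 0.14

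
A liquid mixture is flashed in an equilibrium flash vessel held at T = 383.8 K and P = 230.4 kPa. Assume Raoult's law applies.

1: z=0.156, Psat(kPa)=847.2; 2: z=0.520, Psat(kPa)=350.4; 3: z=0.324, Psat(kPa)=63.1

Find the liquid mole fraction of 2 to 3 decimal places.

Raoult's law: Kᵢ = Pᵢˢᵃᵗ/P = Pᵢˢᵃᵗ/230.4.
  K_1 = 847.2/230.4 = 3.67708, K_2 = 350.4/230.4 = 1.52083, K_3 = 63.1/230.4 = 0.27387
Material balance + equilibrium reduce to Σ zᵢ(Kᵢ−1)/(1+ψ(Kᵢ−1)) = 0.
Feasibility: ΣzᵢKᵢ = 1.453, Σzᵢ/Kᵢ = 1.567 — both > 1, two phases present.
Newton iteration, ψ⁰ = 0.64:
  ψ = 0.640: g = -0.0825, g' = -0.827 → ψ = 0.540
  ψ = 0.540: g = -0.0051, g' = -0.735 → ψ = 0.533
Converged at ψ = 0.533.
Compositions from xᵢ = zᵢ/(1+ψ(Kᵢ−1)), yᵢ = Kᵢxᵢ:
  1: x = 0.064, y = 0.236
  2: x = 0.407, y = 0.619
  3: x = 0.529, y = 0.145

x_2 = 0.407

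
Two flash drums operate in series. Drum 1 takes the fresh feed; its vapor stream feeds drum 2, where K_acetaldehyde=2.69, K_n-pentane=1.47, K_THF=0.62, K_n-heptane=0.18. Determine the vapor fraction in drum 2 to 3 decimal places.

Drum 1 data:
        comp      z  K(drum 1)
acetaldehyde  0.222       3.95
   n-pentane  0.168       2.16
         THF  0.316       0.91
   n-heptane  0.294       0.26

Drum 1:
Rachford–Rice: g(ψ₁) = Σ zᵢ(Kᵢ−1)/(1+ψ₁(Kᵢ−1)) = 0.
Check two-phase: ΣzᵢKᵢ = 1.604 > 1 and Σzᵢ/Kᵢ = 1.612 > 1, so g(0) = 0.604 > 0 and g(1) = -0.612 < 0.
Iterate (Newton) starting at ψ₁ = 0.67:
  ψ₁ = 0.670: g = -0.1321, g' = -0.926 → ψ₁ = 0.527
  ψ₁ = 0.527: g = -0.0095, g' = -0.819 → ψ₁ = 0.516
Converged at ψ₁ = 0.516.
Drum-1 compositions:
  acetaldehyde: x = 0.088, y = 0.348
  n-pentane: x = 0.105, y = 0.227
  THF: x = 0.331, y = 0.302
  n-heptane: x = 0.475, y = 0.124
Drum-2 feed = drum-1 vapor: z₂ = (0.3478, 0.2270, 0.3016, 0.1236).
Drum 2:
Let ψ₂ = V/F and solve Σ zᵢ(Kᵢ−1)/(1+ψ₂(Kᵢ−1)) = 0.
Check two-phase: ΣzᵢKᵢ = 1.478 > 1 and Σzᵢ/Kᵢ = 1.457 > 1, so g(0) = 0.478 > 0 and g(1) = -0.457 < 0.
Iterate (Newton) starting at ψ₂ = 0.57:
  ψ₂ = 0.570: g = 0.0469, g' = -0.653 → ψ₂ = 0.642
  ψ₂ = 0.642: g = -0.0017, g' = -0.705 → ψ₂ = 0.640
Converged at ψ₂ = 0.640.
  acetaldehyde: x = 0.167, y = 0.450
  n-pentane: x = 0.175, y = 0.257
  THF: x = 0.398, y = 0.247
  n-heptane: x = 0.260, y = 0.047

V/F (drum 2) = 0.640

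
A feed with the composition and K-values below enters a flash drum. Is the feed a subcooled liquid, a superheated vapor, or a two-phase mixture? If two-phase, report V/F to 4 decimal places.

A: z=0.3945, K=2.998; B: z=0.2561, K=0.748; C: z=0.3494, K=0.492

two-phase, V/F = 0.6514

ΣzᵢKᵢ = 1.5462; Σzᵢ/Kᵢ = 1.1841.
Both exceed 1, so a two-phase solution exists.
Rachford–Rice: g(ψ) = Σ zᵢ(Kᵢ−1)/(1+ψ(Kᵢ−1)) = 0.
Iterate (Newton) starting at ψ = 0.36:
  ψ = 0.3600: g = 0.17026, g' = -0.6875 → ψ = 0.6077
  ψ = 0.6077: g = 0.02304, g' = -0.5326 → ψ = 0.6509
  ψ = 0.6509: g = 0.00024, g' = -0.5221 → ψ = 0.6514
Converged at ψ = 0.6514.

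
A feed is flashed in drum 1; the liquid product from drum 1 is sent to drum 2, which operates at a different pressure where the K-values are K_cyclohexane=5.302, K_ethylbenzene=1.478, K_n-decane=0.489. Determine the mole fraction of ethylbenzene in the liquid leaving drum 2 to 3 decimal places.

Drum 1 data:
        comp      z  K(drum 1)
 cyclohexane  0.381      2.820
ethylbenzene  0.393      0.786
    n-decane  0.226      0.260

Drum 1:
Let ψ₁ = V/F and solve Σ zᵢ(Kᵢ−1)/(1+ψ₁(Kᵢ−1)) = 0.
Feasibility: ΣzᵢKᵢ = 1.442, Σzᵢ/Kᵢ = 1.504 — both > 1, two phases present.
Newton–Raphson from ψ₁ = 0.5:
  ψ₁ = 0.500: g = 0.0034, g' = -0.680 → ψ₁ = 0.505
Converged at ψ₁ = 0.505.
Drum-1 compositions:
  cyclohexane: x = 0.199, y = 0.560
  ethylbenzene: x = 0.441, y = 0.346
  n-decane: x = 0.361, y = 0.094
Drum-2 feed = drum-1 liquid: z₂ = (0.1985, 0.4406, 0.3609).
Drum 2:
Rachford–Rice: g(ψ₂) = Σ zᵢ(Kᵢ−1)/(1+ψ₂(Kᵢ−1)) = 0.
g(0) = ΣzᵢKᵢ − 1 = 0.880 and g(1) = 1 − Σzᵢ/Kᵢ = -0.074, so a root lies in (0, 1).
Newton iteration, ψ₂⁰ = 0.61:
  ψ₂ = 0.610: g = 0.1308, g' = -0.539 → ψ₂ = 0.853
  ψ₂ = 0.853: g = 0.0058, g' = -0.515 → ψ₂ = 0.864
Converged at ψ₂ = 0.864.
  cyclohexane: x = 0.042, y = 0.223
  ethylbenzene: x = 0.312, y = 0.461
  n-decane: x = 0.646, y = 0.316

x_ethylbenzene (drum 2) = 0.312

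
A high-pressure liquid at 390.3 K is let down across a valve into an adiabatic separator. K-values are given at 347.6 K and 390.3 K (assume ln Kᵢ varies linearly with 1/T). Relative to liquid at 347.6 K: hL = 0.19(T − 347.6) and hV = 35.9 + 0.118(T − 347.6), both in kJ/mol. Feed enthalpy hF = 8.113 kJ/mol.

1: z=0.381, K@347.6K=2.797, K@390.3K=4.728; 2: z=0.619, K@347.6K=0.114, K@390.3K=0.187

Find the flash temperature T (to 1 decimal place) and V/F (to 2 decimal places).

T = 359.5 K, V/F = 0.17

Adiabatic flash: solve Rachford–Rice at each trial T, then check hF = ψ·hV(T) + (1−ψ)·hL(T).
  T = 347.6 K: K = (2.797, 0.114), RR gives ψ = 0.086, H_out = 3.072 kJ/mol
  T = 390.3 K: K = (4.728, 0.187), RR gives ψ = 0.303, H_out = 18.046 kJ/mol
  T = 369.0 K: K = (3.694, 0.148), RR gives ψ = 0.218, H_out = 11.541 kJ/mol
  T = 358.3 K: K = (3.228, 0.130), RR gives ψ = 0.160, H_out = 7.666 kJ/mol
  T = 363.6 K: K = (3.455, 0.139), RR gives ψ = 0.190, H_out = 9.655 kJ/mol
  T = 361.0 K: K = (3.342, 0.135), RR gives ψ = 0.176, H_out = 8.699 kJ/mol
  T = 359.6 K: K = (3.283, 0.133), RR gives ψ = 0.168, H_out = 8.168 kJ/mol
Linear interpolation between T = 358.3 (H_out = 7.666) and T = 359.6 (H_out = 8.168) on hF = 8.113 gives T ≈ 359.5 K, at which ψ = 0.17.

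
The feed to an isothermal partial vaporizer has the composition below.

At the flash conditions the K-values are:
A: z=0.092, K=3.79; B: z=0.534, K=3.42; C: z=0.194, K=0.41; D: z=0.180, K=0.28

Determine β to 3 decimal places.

Let β = V/F and solve Σ zᵢ(Kᵢ−1)/(1+β(Kᵢ−1)) = 0.
Check two-phase: ΣzᵢKᵢ = 2.305 > 1 and Σzᵢ/Kᵢ = 1.296 > 1, so g(0) = 1.305 > 0 and g(1) = -0.296 < 0.
Iterate (Newton) starting at β = 0.5:
  β = 0.500: g = 0.3271, g' = -1.129 → β = 0.790
  β = 0.790: g = 0.0093, g' = -1.177 → β = 0.798
Converged at β = 0.798.

β = 0.798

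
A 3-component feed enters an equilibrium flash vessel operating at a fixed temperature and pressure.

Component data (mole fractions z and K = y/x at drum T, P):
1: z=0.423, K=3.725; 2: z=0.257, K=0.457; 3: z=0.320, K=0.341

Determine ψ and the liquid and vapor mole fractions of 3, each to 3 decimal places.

ψ = 0.482, x_3 = 0.469, y_3 = 0.160

Material balance + equilibrium reduce to Σ zᵢ(Kᵢ−1)/(1+ψ(Kᵢ−1)) = 0.
Check two-phase: ΣzᵢKᵢ = 1.802 > 1 and Σzᵢ/Kᵢ = 1.614 > 1, so g(0) = 0.802 > 0 and g(1) = -0.614 < 0.
Newton iteration, ψ⁰ = 0.5:
  ψ = 0.500: g = -0.0182, g' = -1.015 → ψ = 0.482
Converged at ψ = 0.482.
Compositions from xᵢ = zᵢ/(1+ψ(Kᵢ−1)), yᵢ = Kᵢxᵢ:
  1: x = 0.183, y = 0.681
  2: x = 0.348, y = 0.159
  3: x = 0.469, y = 0.160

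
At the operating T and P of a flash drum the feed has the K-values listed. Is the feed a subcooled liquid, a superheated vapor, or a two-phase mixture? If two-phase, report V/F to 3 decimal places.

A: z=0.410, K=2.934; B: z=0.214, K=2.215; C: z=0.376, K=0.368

two-phase, V/F = 0.759

ΣzᵢKᵢ = 1.815; Σzᵢ/Kᵢ = 1.258.
Both exceed 1, so a two-phase solution exists.
Material balance + equilibrium reduce to Σ zᵢ(Kᵢ−1)/(1+ψ(Kᵢ−1)) = 0.
Iterate (Newton) starting at ψ = 0.4:
  ψ = 0.400: g = 0.3040, g' = -0.900 → ψ = 0.738
  ψ = 0.738: g = 0.0184, g' = -0.876 → ψ = 0.759
Converged at ψ = 0.759.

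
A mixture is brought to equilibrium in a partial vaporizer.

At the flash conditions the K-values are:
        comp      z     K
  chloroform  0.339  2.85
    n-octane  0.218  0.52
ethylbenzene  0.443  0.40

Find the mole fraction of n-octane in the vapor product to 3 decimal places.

Rachford–Rice: g(ψ) = Σ zᵢ(Kᵢ−1)/(1+ψ(Kᵢ−1)) = 0.
Check two-phase: ΣzᵢKᵢ = 1.257 > 1 and Σzᵢ/Kᵢ = 1.646 > 1, so g(0) = 0.257 > 0 and g(1) = -0.646 < 0.
Iterate (Newton) starting at ψ = 0.5:
  ψ = 0.500: g = -0.1916, g' = -0.726 → ψ = 0.236
  ψ = 0.236: g = 0.0090, g' = -0.843 → ψ = 0.247
Converged at ψ = 0.247.
Compositions from xᵢ = zᵢ/(1+ψ(Kᵢ−1)), yᵢ = Kᵢxᵢ:
  chloroform: x = 0.233, y = 0.663
  n-octane: x = 0.247, y = 0.129
  ethylbenzene: x = 0.520, y = 0.208

y_n-octane = 0.129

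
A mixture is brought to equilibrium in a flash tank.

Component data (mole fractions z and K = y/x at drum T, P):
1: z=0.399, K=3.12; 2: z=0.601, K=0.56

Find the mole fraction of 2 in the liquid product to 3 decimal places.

Material balance + equilibrium reduce to Σ zᵢ(Kᵢ−1)/(1+β(Kᵢ−1)) = 0.
g(0) = ΣzᵢKᵢ − 1 = 0.581 and g(1) = 1 − Σzᵢ/Kᵢ = -0.201, so a root lies in (0, 1).
Binary case is linear: z₁(K₁−1)(1+β(K₂−1)) + z₂(K₂−1)(1+β(K₁−1)) = 0
⇒ β = [z₁(K₁−1)+z₂(K₂−1)] / [−(K₁−1)(K₂−1)] = 0.5814/0.9328 = 0.623
Compositions from xᵢ = zᵢ/(1+β(Kᵢ−1)), yᵢ = Kᵢxᵢ:
  1: x = 0.172, y = 0.536
  2: x = 0.828, y = 0.464

x_2 = 0.828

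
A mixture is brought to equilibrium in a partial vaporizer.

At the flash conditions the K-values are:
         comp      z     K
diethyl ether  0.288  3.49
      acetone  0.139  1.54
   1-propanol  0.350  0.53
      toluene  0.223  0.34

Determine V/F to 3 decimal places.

Material balance + equilibrium reduce to Σ zᵢ(Kᵢ−1)/(1+V/F(Kᵢ−1)) = 0.
Feasibility: ΣzᵢKᵢ = 1.481, Σzᵢ/Kᵢ = 1.489 — both > 1, two phases present.
Iterate (Newton) starting at V/F = 0.57:
  V/F = 0.570: g = -0.1068, g' = -0.723 → V/F = 0.422
  V/F = 0.422: g = 0.0015, g' = -0.758 → V/F = 0.424
Converged at V/F = 0.424.

V/F = 0.424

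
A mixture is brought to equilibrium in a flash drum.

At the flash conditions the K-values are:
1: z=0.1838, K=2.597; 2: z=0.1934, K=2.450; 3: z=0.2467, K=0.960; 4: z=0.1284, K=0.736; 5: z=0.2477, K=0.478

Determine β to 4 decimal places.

β = 0.7577

Rachford–Rice: g(β) = Σ zᵢ(Kᵢ−1)/(1+β(Kᵢ−1)) = 0.
Check two-phase: ΣzᵢKᵢ = 1.4009 > 1 and Σzᵢ/Kᵢ = 1.0993 > 1, so g(0) = 0.4009 > 0 and g(1) = -0.0993 < 0.
Newton iteration, β⁰ = 0.5:
  β = 0.5000: g = 0.10169, g' = -0.4175 → β = 0.7436
  β = 0.7436: g = 0.00545, g' = -0.3867 → β = 0.7577
Converged at β = 0.7577.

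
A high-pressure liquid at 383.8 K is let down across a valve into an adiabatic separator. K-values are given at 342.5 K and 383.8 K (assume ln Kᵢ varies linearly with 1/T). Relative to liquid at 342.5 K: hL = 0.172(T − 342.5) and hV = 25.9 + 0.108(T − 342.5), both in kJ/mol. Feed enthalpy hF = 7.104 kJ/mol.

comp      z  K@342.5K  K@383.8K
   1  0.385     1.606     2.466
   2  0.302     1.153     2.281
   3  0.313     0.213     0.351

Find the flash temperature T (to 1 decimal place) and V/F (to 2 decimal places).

T = 347.0 K, V/F = 0.25

Adiabatic flash: solve Rachford–Rice at each trial T, then check hF = ψ·hV(T) + (1−ψ)·hL(T).
  T = 342.5 K: K = (1.606, 1.153, 0.213), RR gives ψ = 0.095, H_out = 2.455 kJ/mol
  T = 383.8 K: K = (2.466, 2.281, 0.351), RR gives ψ = 0.832, H_out = 26.453 kJ/mol
  T = 363.1 K: K = (2.013, 1.652, 0.277), RR gives ψ = 0.579, H_out = 17.768 kJ/mol
  T = 352.8 K: K = (1.804, 1.387, 0.244), RR gives ψ = 0.393, H_out = 11.696 kJ/mol
  T = 347.6 K: K = (1.703, 1.265, 0.228), RR gives ψ = 0.263, H_out = 7.607 kJ/mol
  T = 345.1 K: K = (1.655, 1.209, 0.221), RR gives ψ = 0.187, H_out = 5.254 kJ/mol
  T = 346.4 K: K = (1.680, 1.238, 0.224), RR gives ψ = 0.228, H_out = 6.515 kJ/mol
Linear interpolation between T = 346.4 (H_out = 6.515) and T = 347.6 (H_out = 7.607) on hF = 7.104 gives T ≈ 347.0 K, at which ψ = 0.25.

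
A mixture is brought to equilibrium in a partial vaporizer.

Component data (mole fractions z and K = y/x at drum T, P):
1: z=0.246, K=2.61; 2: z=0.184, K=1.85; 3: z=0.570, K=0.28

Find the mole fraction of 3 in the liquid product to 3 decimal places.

x_3 = 0.638

Newton iteration, ψ⁰ = 0.51:
  ψ = 0.510: g = -0.3220, g' = -0.995 → ψ = 0.186
  ψ = 0.186: g = -0.0344, g' = -0.871 → ψ = 0.147
Converged at ψ = 0.147.
Compositions from xᵢ = zᵢ/(1+ψ(Kᵢ−1)), yᵢ = Kᵢxᵢ:
  1: x = 0.199, y = 0.519
  2: x = 0.164, y = 0.303
  3: x = 0.638, y = 0.179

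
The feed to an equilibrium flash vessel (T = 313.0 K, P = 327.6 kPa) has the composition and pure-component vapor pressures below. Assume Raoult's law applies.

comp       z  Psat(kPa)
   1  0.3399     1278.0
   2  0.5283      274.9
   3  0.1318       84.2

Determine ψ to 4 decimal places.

ψ = 0.7391

Raoult's law: Kᵢ = Pᵢˢᵃᵗ/P = Pᵢˢᵃᵗ/327.6.
  K_1 = 1278.0/327.6 = 3.901099, K_2 = 274.9/327.6 = 0.839133, K_3 = 84.2/327.6 = 0.257021
Newton–Raphson from ψ = 0.49:
  ψ = 0.4900: g = 0.16097, g' = -0.6839 → ψ = 0.7254
  ψ = 0.7254: g = 0.00903, g' = -0.6566 → ψ = 0.7391
Converged at ψ = 0.7391.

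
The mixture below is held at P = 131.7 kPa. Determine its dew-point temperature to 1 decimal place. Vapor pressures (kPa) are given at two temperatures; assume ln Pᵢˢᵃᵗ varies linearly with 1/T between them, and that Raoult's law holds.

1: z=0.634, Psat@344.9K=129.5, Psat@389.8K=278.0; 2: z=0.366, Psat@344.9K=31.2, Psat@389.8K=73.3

Dew-point temperature: Σzᵢ·P/Pᵢˢᵃᵗ(T) = 1. Interpolate ln Pᵢˢᵃᵗ = aᵢ + bᵢ/T.
  T = 344.9 K: ΣzᵢP/Pᵢˢᵃᵗ = 2.1897
  T = 389.8 K: ΣzᵢP/Pᵢˢᵃᵗ = 0.9580
  T = 367.4 K: ΣzᵢP/Pᵢˢᵃᵗ = 1.4106
  T = 378.6 K: ΣzᵢP/Pᵢˢᵃᵗ = 1.1558
  T = 384.2 K: ΣzᵢP/Pᵢˢᵃᵗ = 1.0508
  T = 387.0 K: ΣzᵢP/Pᵢˢᵃᵗ = 1.0029
Interpolating between 387.0 K and 389.8 K gives T ≈ 387.2 K.

T = 387.2 K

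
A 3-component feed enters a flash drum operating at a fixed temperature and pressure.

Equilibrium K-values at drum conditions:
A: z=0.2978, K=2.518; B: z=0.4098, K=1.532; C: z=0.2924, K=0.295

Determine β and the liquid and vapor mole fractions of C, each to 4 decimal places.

β = 0.6622, x_C = 0.5484, y_C = 0.1618

Newton iteration, β⁰ = 0.58:
  β = 0.5800: g = 0.05826, g' = -0.6777 → β = 0.6660
  β = 0.6660: g = -0.00281, g' = -0.7493 → β = 0.6622
Converged at β = 0.6622.
Compositions from xᵢ = zᵢ/(1+β(Kᵢ−1)), yᵢ = Kᵢxᵢ:
  A: x = 0.1485, y = 0.3740
  B: x = 0.3030, y = 0.4643
  C: x = 0.5484, y = 0.1618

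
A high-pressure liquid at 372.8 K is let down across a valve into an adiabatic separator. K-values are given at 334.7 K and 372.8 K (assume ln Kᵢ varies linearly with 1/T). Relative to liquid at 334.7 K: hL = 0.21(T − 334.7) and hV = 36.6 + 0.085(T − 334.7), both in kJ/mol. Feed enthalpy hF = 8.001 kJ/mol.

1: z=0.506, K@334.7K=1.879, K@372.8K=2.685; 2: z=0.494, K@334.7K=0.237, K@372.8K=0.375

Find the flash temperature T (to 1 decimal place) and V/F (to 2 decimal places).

T = 340.8 K, V/F = 0.19

Adiabatic flash: solve Rachford–Rice at each trial T, then check hF = ψ·hV(T) + (1−ψ)·hL(T).
  T = 334.7 K: K = (1.879, 0.237), RR gives ψ = 0.101, H_out = 3.703 kJ/mol
  T = 372.8 K: K = (2.685, 0.375), RR gives ψ = 0.516, H_out = 24.443 kJ/mol
  T = 353.8 K: K = (2.269, 0.302), RR gives ψ = 0.336, H_out = 15.493 kJ/mol
  T = 344.2 K: K = (2.069, 0.268), RR gives ψ = 0.229, H_out = 10.121 kJ/mol
  T = 339.4 K: K = (1.972, 0.252), RR gives ψ = 0.168, H_out = 7.054 kJ/mol
  T = 341.8 K: K = (2.020, 0.260), RR gives ψ = 0.200, H_out = 8.627 kJ/mol
Linear interpolation between T = 339.4 (H_out = 7.054) and T = 341.8 (H_out = 8.627) on hF = 8.001 gives T ≈ 340.8 K, at which ψ = 0.19.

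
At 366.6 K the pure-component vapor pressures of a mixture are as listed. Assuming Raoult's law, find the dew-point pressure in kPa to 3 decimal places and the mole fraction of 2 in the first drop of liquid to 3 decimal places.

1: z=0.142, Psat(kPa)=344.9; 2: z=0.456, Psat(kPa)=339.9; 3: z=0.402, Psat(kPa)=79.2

At the dew point ψ → 1, so Σzᵢ/Kᵢ = 1 with Kᵢ = Pᵢˢᵃᵗ/P ⇒ 1/P = Σzᵢ/Pᵢˢᵃᵗ.
1/P = 0.142/344.9 + 0.456/339.9 + 0.402/79.2 = 0.006829 ⇒ P = 146.433 kPa
xᵢ = zᵢP/Pᵢˢᵃᵗ ⇒ x_2 = 0.456·146.433/339.9 = 0.196

Pdew = 146.433 kPa, x_2 = 0.196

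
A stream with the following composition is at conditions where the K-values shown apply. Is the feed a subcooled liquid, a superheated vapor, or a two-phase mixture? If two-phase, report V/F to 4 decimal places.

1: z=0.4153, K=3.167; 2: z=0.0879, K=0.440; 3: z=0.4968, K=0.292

two-phase, V/F = 0.3348

ΣzᵢKᵢ = 1.4990; Σzᵢ/Kᵢ = 2.0323.
Both exceed 1, so a two-phase solution exists.
Rachford–Rice: g(ψ) = Σ zᵢ(Kᵢ−1)/(1+ψ(Kᵢ−1)) = 0.
Newton–Raphson from ψ = 0.5:
  ψ = 0.5000: g = -0.18090, g' = -1.0992 → ψ = 0.3354
  ψ = 0.3354: g = -0.00073, g' = -1.1241 → ψ = 0.3348
Converged at ψ = 0.3348.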